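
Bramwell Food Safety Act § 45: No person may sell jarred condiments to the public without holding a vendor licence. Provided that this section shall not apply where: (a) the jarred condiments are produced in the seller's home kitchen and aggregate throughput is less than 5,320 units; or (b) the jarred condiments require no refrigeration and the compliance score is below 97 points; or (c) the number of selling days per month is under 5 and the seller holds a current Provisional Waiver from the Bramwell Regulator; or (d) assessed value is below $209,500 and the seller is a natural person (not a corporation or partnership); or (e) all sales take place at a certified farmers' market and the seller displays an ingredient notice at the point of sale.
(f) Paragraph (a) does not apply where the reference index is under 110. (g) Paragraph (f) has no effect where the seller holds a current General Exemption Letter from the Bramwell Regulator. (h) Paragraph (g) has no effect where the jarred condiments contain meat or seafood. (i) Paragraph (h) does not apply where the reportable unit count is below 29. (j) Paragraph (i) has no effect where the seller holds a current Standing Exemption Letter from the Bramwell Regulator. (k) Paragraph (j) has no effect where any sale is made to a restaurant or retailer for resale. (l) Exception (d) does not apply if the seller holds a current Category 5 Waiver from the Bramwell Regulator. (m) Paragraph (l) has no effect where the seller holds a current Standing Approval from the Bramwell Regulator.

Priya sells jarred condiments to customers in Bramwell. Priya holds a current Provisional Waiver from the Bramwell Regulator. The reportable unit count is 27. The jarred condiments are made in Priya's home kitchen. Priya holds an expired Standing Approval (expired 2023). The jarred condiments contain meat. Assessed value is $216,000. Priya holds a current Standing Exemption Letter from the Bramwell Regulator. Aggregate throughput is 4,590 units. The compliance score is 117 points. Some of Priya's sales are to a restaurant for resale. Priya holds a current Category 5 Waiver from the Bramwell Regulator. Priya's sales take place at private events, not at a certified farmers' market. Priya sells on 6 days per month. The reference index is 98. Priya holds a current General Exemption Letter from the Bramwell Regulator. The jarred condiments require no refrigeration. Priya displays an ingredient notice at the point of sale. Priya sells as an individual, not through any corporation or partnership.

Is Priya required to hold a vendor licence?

No — exception (a) applies; Priya is not required to hold a vendor licence.

Exception (a): the jarred condiments are home-kitchen produced; aggregate throughput is 4,590 units, less than the 5,320 units limit — every condition holds. Considering the limiting provisions: (f) applies (the reference index is 98, under the 110 limit), but is overridden by (g): (g) operates against (f): a current General Exemption Letter is held. (h) is engaged (the jarred condiments contain meat), but is overridden by (i): (i) operates against (h): the reportable unit count is 27, below the 29 limit. (j) applies (a current Standing Exemption Letter is held), but is itself disapplied by (k): (k) operates against (j): some sales are to a restaurant for resale. So (a) applies.
Exception (b) does not apply: the compliance score is 117 points, not below 97 points.
Exception (c) fails — the number of selling days per month is 6, not under 5.
Exception (d) does not apply: assessed value is $216,000, not below $209,500.
Exception (e) fails — sales are at private events, not a certified farmers' market.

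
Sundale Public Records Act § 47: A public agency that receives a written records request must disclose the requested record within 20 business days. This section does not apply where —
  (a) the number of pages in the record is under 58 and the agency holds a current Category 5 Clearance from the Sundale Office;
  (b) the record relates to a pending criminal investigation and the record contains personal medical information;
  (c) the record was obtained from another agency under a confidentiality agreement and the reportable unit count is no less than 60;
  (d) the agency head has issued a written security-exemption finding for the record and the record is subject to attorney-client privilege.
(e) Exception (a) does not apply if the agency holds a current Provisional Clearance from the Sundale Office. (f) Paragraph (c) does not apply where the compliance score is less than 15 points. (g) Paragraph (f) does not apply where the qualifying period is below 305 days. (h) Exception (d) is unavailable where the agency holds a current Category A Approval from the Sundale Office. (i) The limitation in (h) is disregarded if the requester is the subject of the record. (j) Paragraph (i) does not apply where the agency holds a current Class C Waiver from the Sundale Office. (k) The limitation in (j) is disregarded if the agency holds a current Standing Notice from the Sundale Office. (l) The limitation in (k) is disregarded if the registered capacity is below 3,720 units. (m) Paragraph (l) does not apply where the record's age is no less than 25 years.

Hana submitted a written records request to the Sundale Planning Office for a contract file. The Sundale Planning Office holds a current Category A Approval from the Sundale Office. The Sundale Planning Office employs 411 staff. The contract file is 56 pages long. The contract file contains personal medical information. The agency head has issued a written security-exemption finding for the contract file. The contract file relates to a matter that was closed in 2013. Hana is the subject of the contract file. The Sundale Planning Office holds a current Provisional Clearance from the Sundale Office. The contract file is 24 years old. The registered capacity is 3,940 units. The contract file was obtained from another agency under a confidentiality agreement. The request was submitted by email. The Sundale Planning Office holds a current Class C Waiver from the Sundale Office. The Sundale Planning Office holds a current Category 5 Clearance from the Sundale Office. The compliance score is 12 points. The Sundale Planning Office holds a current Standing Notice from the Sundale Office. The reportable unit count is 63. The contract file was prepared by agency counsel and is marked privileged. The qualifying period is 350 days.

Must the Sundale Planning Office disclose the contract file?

No — exception (d) applies; the Sundale Planning Office is not required to disclose the contract file.

All of (a)'s requirements are met (the number of pages in the record is 56, under the 58 limit; a current Category 5 Clearance is held). But applying paragraph (e): (e) is triggered — a current Provisional Clearance is held. So (a) is unavailable.
Exception (b) fails — the contract file relates to a closed matter.
All of (c)'s requirements are met (the contract file was obtained under a confidentiality agreement; the reportable unit count is 63, meeting the 60 threshold). But applying paragraphs (f)–(g): (f) is engaged — the compliance score is 12 points, less than the 15 points limit. (g), which would lift (f), is inapplicable — the qualifying period is 350 days, not below 305 days. Exception (c) does not apply.
All of (d)'s requirements are met (a written security-exemption finding has been issued; the contract file is privileged). Under paragraphs (h)–(m): (h) operates (a current Category A Approval is held), but is overridden by (i): (i) applies — Hana is the subject of the contract file. (j) is triggered (a current Class C Waiver is held), but is displaced by (k): (k) operates against (j): a current Standing Notice is held. (l), which would lift (k), is not engaged — the registered capacity is 3,940 units, not below 3,720 units. Exception (d) stands.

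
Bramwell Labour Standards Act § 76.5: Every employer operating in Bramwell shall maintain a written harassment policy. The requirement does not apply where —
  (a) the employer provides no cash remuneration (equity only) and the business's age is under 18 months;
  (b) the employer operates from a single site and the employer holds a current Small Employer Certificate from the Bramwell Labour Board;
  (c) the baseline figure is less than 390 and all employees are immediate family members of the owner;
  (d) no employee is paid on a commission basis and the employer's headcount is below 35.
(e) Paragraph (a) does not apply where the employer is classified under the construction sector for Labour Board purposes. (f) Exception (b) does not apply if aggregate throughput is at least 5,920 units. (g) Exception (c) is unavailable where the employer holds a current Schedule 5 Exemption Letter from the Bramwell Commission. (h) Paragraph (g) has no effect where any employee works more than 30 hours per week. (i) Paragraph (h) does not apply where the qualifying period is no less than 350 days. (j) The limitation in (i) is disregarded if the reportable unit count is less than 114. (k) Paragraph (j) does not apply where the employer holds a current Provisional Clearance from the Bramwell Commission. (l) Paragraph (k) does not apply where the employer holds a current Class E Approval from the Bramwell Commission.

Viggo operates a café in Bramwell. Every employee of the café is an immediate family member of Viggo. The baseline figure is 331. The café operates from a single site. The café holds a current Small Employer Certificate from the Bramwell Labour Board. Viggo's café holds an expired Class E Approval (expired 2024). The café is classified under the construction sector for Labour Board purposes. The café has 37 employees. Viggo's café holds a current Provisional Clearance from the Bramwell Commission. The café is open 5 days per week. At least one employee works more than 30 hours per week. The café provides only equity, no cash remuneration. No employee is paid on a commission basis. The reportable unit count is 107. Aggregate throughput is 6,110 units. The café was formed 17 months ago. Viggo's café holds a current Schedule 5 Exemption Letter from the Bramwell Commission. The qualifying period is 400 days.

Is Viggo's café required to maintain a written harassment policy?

Yes — Viggo's café must maintain a written harassment policy.

Exception (a)'s conditions are all satisfied: remuneration is equity-only; the business's age is 17 months, under the 18 months limit. Turning to paragraph (e): (e) operates against (a): the café is classified under the construction sector. Exception (a) does not apply.
Exception (b) is satisfied on its face — the employer operates from a single site; a current Small Employer Certificate is held. But: (f) operates against (b): aggregate throughput is 6,110 units, meeting the 5,920 units threshold. So (b) is unavailable.
All of (c)'s requirements are met (the baseline figure is 331, less than the 390 limit; every employee is an immediate family member). However, paragraphs (g)–(l) must be considered: (g) operates against (c): a current Schedule 5 Exemption Letter is held. (h) is triggered (at least one employee exceeds 30 hours/week), but is displaced by (i): (i) operates against (h): the qualifying period is 400 days, meeting the 350 days threshold. (j) would limit (i) — the reportable unit count is 107, less than the 114 limit — but (k) sets (j) aside: (k) operates against (j): a current Provisional Clearance is held. (l) is not engaged (no current Class E Approval is held), so (k) stands. So (c) is unavailable.
Exception (d) requires that the employer's headcount is below 35; but the employer's headcount is 37, not below 35, so (d) is unavailable.
No exception is made out. Viggo's café falls within the general rule.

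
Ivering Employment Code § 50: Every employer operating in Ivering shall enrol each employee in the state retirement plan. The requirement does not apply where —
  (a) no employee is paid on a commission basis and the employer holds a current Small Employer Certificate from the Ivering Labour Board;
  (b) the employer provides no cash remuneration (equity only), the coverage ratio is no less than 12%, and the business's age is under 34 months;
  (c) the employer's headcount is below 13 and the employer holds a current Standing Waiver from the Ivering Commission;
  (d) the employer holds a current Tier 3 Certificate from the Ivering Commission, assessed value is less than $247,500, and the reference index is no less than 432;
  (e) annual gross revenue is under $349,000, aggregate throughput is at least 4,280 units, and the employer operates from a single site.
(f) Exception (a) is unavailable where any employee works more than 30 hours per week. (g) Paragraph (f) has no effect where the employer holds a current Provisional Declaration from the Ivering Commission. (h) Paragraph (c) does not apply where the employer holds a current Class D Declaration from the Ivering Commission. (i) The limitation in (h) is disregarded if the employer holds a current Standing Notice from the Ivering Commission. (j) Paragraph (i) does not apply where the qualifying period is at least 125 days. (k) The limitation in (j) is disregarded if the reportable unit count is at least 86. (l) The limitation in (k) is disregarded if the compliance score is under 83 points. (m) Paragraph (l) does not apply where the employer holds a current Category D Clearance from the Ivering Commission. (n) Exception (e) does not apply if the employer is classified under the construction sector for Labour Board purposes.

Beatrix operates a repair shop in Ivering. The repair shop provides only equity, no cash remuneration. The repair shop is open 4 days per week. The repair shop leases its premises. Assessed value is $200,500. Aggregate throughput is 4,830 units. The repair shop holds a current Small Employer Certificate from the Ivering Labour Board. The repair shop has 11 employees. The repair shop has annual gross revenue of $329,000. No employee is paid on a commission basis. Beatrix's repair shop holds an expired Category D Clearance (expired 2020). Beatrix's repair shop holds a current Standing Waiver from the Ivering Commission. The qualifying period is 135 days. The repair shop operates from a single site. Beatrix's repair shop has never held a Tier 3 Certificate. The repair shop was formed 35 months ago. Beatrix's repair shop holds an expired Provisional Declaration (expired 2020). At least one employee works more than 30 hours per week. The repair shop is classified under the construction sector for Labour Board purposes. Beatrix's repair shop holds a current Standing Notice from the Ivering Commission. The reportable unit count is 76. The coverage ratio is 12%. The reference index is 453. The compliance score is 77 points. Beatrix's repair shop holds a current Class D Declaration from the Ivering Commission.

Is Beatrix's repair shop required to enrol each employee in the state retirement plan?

All of (a)'s requirements are met (no employee is paid on commission; a current Small Employer Certificate is held). But: (f) operates against (a): at least one employee exceeds 30 hours/week. (g), which would lift (f), is not triggered — the Provisional Declaration is not current. Exception (a) does not apply.
Exception (b) requires that the business's age is under 34 months; but the business's age is 35 months, not under 34 months, so (b) is unavailable.
All of (c)'s requirements are met (the employer's headcount is 11, below the 13 limit; a current Standing Waiver is held). But: (h) operates — a current Class D Declaration is held. (i) would limit (h) — a current Standing Notice is held — but (j) sets (i) aside: (j) is triggered — the qualifying period is 135 days, meeting the 125 days threshold. (k) is not engaged (the reportable unit count is 76, short of 86), so (j) stands. Exception (c) does not apply.
Exception (d) requires that the employer holds a current Tier 3 Certificate from the Ivering Commission; but no current Tier 3 Certificate is held, so (d) is unavailable.
Exception (e) is satisfied on its face — annual gross revenue is $329,000, under the $349,000 limit; aggregate throughput is 4,830 units, meeting the 4,280 units threshold; the employer operates from a single site. However, paragraph (n) must be considered: (n) operates against (e): the repair shop is classified under the construction sector. (e) is therefore removed.
Every exception is unavailable, so the rule governs.

Yes — Beatrix's repair shop must enrol each employee in the state retirement plan.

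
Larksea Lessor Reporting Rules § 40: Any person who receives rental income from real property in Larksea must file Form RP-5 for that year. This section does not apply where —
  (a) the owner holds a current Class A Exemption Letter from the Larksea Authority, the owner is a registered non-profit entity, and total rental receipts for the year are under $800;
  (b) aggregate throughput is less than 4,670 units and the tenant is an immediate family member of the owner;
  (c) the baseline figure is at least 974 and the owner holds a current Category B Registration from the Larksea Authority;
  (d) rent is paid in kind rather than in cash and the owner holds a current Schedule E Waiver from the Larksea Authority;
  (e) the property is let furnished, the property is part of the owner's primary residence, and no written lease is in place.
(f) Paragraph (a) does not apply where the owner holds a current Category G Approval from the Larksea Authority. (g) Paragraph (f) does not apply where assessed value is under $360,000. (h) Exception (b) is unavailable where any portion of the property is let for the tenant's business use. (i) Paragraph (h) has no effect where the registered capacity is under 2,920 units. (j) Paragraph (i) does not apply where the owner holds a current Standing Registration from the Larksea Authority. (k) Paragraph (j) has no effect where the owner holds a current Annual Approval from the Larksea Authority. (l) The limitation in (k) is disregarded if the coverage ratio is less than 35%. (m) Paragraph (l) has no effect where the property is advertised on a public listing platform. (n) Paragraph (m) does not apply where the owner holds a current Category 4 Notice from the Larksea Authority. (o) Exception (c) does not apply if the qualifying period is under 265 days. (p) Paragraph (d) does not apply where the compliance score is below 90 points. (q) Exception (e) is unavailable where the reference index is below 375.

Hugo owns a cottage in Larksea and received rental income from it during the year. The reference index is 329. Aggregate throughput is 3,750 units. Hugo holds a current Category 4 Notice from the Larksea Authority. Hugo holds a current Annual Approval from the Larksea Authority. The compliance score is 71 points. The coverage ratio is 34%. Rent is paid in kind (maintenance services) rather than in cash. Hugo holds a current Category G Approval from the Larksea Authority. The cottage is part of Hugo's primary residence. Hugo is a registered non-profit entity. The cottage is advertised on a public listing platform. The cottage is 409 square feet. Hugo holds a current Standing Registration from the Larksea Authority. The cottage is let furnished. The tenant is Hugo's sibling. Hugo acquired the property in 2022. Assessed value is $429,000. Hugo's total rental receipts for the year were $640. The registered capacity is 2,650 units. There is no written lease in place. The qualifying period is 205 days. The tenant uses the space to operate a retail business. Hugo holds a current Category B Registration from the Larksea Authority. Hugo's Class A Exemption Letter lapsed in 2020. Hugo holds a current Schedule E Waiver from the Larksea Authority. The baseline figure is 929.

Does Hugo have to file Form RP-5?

Exception (a) does not apply: the Class A Exemption Letter is not current.
Exception (b)'s conditions are all satisfied: aggregate throughput is 3,750 units, less than the 4,670 units limit; the tenant is an immediate family member. Turning to paragraphs (h)–(n): (h) operates against (b): the space is let for business use. (i) would limit (h) — the registered capacity is 2,650 units, under the 2,920 units limit — but (j) sets (i) aside: (j) operates against (i): a current Standing Registration is held. (k) operates (a current Annual Approval is held), but is displaced by (l): (l) operates against (k): the coverage ratio is 34%, less than the 35% limit. (m) would limit (l) — the property is publicly advertised — but (n) sets (m) aside: (n) applies — a current Category 4 Notice is held. Exception (b) does not apply.
Exception (c) does not apply: the baseline figure is 929, short of 974.
Exception (d)'s conditions are all satisfied: rent is paid in kind; a current Schedule E Waiver is held. But: (p) operates against (d): the compliance score is 71 points, below the 90 points limit. So (d) is unavailable.
Exception (e) is satisfied on its face — the property is let furnished; the cottage is part of the primary residence; there is no written lease. Turning to paragraph (q): (q) operates — the reference index is 329, below the 375 limit. Exception (e) does not apply.
Every exception is unavailable, so the rule governs.

Yes — Hugo must file Form RP-5.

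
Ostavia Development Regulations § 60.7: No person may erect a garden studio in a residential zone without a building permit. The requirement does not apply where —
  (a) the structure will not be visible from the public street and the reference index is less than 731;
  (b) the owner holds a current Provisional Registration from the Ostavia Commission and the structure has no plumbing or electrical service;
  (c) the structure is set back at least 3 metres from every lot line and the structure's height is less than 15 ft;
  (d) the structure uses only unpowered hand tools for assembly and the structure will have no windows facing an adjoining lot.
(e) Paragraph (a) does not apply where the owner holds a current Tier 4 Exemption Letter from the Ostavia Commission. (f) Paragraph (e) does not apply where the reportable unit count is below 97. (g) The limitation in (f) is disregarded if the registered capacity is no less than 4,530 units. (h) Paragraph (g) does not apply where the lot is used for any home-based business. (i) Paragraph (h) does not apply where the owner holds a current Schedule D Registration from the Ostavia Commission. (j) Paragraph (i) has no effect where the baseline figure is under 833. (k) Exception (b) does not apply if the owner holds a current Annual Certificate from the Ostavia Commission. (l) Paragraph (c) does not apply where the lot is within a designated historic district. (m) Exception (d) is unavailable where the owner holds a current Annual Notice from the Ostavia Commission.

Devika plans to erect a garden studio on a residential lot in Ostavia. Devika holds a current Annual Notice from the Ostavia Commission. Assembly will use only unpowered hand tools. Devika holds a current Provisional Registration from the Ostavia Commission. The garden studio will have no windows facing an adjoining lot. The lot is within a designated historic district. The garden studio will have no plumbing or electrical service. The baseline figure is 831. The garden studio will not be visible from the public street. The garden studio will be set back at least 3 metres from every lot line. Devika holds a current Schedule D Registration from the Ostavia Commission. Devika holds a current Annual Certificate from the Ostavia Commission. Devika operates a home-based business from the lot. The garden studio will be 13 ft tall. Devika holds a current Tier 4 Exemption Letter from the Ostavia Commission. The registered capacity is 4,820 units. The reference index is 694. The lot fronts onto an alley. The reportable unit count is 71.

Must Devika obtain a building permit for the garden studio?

Exception (a)'s conditions are all satisfied: the structure will not be visible from the street; the reference index is 694, less than the 731 limit. Applying paragraphs (e)–(j): (e) is engaged (a current Tier 4 Exemption Letter is held), but is displaced by (f): (f) operates against (e): the reportable unit count is 71, below the 97 limit. (g) would limit (f) — the registered capacity is 4,820 units, meeting the 4,530 units threshold — but (h) sets (g) aside: (h) operates against (g): a home-based business operates on the lot. (i) applies (a current Schedule D Registration is held), but is set aside by (j): (j) is engaged — the baseline figure is 831, under the 833 limit. (a) remains available.
Exception (b): a current Provisional Registration is held; there is no plumbing or electrical service — every condition holds. However, paragraph (k) must be considered: (k) operates against (b): a current Annual Certificate is held. (b) is therefore removed.
All of (c)'s requirements are met (the setback is at least 3 m on every side; the structure's height is 13 ft, less than the 15 ft limit). But: (l) applies — the lot is in a historic district. So (c) is unavailable.
Exception (d)'s conditions are all satisfied: assembly uses only hand tools; no windows face an adjoining lot. But: (m) applies — a current Annual Notice is held. (d) is therefore removed.

No — exception (a) applies; Devika does not need a building permit.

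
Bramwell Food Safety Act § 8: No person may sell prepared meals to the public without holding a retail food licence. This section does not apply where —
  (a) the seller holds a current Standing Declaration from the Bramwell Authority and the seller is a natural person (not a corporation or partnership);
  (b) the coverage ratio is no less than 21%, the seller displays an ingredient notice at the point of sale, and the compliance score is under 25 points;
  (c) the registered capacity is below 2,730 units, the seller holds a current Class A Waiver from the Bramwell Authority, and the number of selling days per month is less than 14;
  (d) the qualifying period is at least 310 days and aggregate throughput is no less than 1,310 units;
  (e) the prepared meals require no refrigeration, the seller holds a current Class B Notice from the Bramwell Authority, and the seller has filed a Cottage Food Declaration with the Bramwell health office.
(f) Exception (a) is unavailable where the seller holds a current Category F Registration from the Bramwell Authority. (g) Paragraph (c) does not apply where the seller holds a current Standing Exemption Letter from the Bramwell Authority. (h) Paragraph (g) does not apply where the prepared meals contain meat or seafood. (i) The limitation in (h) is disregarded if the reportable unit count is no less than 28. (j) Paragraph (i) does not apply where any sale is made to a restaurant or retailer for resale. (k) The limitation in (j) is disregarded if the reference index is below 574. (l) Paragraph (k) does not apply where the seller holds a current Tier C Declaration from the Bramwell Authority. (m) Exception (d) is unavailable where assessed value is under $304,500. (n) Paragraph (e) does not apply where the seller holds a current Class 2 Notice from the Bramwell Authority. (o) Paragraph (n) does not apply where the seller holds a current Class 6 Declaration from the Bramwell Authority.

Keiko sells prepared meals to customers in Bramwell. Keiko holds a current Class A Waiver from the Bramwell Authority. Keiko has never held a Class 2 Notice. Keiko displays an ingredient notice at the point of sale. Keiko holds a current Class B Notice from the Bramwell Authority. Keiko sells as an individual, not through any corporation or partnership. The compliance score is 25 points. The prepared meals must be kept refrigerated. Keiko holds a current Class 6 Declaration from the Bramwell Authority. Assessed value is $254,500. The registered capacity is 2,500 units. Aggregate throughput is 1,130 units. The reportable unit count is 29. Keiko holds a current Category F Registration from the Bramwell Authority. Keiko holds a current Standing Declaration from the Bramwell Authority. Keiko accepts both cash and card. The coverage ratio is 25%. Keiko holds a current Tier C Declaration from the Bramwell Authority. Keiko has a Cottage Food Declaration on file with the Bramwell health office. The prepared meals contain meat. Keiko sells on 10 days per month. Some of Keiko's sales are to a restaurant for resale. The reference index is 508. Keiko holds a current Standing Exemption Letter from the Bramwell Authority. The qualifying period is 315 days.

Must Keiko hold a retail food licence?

No — exception (c) applies; Keiko is not required to hold a retail food licence.

Exception (a)'s conditions are all satisfied: a current Standing Declaration is held; the seller is a natural person. However, paragraph (f) must be considered: (f) operates against (a): a current Category F Registration is held. (a) is therefore removed.
Exception (b) does not apply: the compliance score is 25 points, not under 25 points.
Exception (c) is satisfied on its face — the registered capacity is 2,500 units, below the 2,730 units limit; a current Class A Waiver is held; the number of selling days per month is 10, less than the 14 limit. Considering the limiting provisions: (g) operates (a current Standing Exemption Letter is held), but yields to (h): (h) operates against (g): the prepared meals contain meat. (i) would limit (h) — the reportable unit count is 29, meeting the 28 threshold — but (j) sets (i) aside: (j) operates against (i): some sales are to a restaurant for resale. (k) would limit (j) — the reference index is 508, below the 574 limit — but (l) sets (k) aside: (l) operates against (k): a current Tier C Declaration is held. (c) remains available.
Exception (d) requires that aggregate throughput is no less than 1,310 units; but aggregate throughput is 1,130 units, short of 1,310 units, so (d) is unavailable.
Exception (e) requires that the prepared meals require no refrigeration; but the prepared meals require refrigeration, so (e) is unavailable.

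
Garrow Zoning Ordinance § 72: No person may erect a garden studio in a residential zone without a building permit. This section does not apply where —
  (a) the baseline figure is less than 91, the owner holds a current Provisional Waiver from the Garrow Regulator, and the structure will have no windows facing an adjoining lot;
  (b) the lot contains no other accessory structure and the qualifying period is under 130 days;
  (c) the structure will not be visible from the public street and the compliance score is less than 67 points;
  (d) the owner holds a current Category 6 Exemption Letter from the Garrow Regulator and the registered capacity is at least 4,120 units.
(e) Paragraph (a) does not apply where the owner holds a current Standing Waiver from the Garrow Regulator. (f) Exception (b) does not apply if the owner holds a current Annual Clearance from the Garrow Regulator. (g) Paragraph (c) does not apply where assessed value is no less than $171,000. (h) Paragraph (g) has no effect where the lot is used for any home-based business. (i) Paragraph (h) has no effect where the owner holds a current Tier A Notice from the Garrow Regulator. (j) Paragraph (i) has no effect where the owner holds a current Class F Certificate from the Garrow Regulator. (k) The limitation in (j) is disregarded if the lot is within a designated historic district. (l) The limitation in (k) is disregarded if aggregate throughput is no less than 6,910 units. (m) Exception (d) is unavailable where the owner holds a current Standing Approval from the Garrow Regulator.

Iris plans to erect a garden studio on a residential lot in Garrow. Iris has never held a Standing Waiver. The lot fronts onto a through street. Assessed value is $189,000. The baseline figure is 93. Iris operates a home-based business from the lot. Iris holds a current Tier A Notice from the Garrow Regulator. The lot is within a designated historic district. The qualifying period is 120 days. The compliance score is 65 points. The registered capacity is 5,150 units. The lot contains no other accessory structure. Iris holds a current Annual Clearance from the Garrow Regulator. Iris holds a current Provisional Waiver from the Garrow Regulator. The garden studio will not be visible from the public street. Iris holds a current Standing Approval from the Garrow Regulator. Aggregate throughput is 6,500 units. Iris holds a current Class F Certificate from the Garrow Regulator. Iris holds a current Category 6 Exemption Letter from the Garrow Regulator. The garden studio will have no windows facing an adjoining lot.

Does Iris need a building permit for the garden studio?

Exception (a) fails — the baseline figure is 93, not less than 91.
Exception (b)'s conditions are all satisfied: the lot has no other accessory structure; the qualifying period is 120 days, under the 130 days limit. But applying paragraph (f): (f) is engaged — a current Annual Clearance is held. So (b) is unavailable.
Exception (c): the structure will not be visible from the street; the compliance score is 65 points, less than the 67 points limit — every condition holds. But applying paragraphs (g)–(l): (g) operates against (c): assessed value is $189,000, meeting the $171,000 threshold. (h) is triggered (a home-based business operates on the lot), but is displaced by (i): (i) operates against (h): a current Tier A Notice is held. (j) would limit (i) — a current Class F Certificate is held — but (k) sets (j) aside: (k) is triggered — the lot is in a historic district. (l), which would lift (k), is not engaged — aggregate throughput is 6,500 units, short of 6,910 units. So (c) is unavailable.
Exception (d)'s conditions are all satisfied: a current Category 6 Exemption Letter is held; the registered capacity is 5,150 units, meeting the 4,120 units threshold. But applying paragraph (m): (m) is triggered — a current Standing Approval is held. So (d) is unavailable.
No exception is made out. Iris falls within the general rule.

Yes — Iris must obtain a building permit.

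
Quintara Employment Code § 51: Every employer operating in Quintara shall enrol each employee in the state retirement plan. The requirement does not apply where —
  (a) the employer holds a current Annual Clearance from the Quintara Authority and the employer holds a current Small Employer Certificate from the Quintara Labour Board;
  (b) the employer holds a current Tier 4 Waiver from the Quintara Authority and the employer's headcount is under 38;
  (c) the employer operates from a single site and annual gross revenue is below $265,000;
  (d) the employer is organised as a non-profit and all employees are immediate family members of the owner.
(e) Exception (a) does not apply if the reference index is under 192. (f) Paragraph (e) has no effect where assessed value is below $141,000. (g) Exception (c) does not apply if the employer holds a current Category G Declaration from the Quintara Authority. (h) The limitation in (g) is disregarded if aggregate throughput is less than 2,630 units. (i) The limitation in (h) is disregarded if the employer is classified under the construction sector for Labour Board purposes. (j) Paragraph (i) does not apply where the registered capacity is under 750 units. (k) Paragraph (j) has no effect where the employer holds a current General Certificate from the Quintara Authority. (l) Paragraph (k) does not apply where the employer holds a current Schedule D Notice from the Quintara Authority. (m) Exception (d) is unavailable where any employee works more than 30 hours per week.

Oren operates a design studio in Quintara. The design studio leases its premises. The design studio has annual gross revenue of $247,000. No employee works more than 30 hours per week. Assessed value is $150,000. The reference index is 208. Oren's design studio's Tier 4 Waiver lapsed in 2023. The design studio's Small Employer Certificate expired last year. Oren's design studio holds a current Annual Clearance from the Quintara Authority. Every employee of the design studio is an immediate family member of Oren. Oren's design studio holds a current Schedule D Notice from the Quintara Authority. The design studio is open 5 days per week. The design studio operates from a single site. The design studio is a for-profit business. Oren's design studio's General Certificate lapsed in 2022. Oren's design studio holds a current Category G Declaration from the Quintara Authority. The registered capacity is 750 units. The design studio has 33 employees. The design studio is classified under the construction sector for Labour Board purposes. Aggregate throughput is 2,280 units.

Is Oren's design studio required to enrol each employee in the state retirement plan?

Yes — Oren's design studio must enrol each employee in the state retirement plan.

Exception (a) does not apply: the Small Employer Certificate has expired.
Exception (b) does not apply: no current Tier 4 Waiver is held.
All of (c)'s requirements are met (the employer operates from a single site; annual gross revenue is $247,000, below the $265,000 limit). But: (g) operates — a current Category G Declaration is held. (h) is engaged (aggregate throughput is 2,280 units, less than the 2,630 units limit), but is set aside by (i): (i) operates against (h): the design studio is classified under the construction sector. (j), which would lift (i), does not operate here — the registered capacity is 750 units, not under 750 units. (c) is therefore removed.
Exception (d) fails — the employer is for-profit.
No exception is made out. Oren's design studio falls within the general rule.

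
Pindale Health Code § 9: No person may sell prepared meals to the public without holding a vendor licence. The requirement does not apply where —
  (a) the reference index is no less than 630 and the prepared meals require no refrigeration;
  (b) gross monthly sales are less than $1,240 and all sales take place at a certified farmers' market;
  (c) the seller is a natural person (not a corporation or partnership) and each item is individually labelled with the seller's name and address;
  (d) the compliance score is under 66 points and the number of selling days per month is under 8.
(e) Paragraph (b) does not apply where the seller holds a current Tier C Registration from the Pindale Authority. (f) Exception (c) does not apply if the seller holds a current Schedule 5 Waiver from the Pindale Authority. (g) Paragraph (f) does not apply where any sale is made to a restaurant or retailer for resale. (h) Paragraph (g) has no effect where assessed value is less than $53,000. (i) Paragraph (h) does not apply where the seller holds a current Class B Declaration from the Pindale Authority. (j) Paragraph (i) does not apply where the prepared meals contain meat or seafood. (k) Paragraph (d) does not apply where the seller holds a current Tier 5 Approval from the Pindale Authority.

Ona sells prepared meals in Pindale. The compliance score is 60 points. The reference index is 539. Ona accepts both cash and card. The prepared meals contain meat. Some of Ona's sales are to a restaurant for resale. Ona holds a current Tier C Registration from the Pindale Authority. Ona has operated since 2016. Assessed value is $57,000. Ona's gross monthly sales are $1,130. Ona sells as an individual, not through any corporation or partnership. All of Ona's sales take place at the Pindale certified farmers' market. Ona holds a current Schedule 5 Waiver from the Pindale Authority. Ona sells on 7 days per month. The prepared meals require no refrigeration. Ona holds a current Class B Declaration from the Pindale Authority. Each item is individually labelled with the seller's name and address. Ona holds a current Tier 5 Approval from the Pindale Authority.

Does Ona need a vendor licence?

Exception (a) fails — the reference index is 539, short of 630.
Exception (b) is satisfied on its face — gross monthly sales are $1,130, less than the $1,240 limit; all sales are at a certified farmers' market. However, paragraph (e) must be considered: (e) operates against (b): a current Tier C Registration is held. (b) is therefore removed.
Exception (c)'s conditions are all satisfied: the seller is a natural person; items are individually labelled. Considering the limiting provisions: (f) applies (a current Schedule 5 Waiver is held), but is itself disapplied by (g): (g) operates against (f): some sales are to a restaurant for resale. (h) is not triggered (assessed value is $57,000, not less than $53,000), so (g) stands. (c) remains available.
Exception (d) is satisfied on its face — the compliance score is 60 points, under the 66 points limit; the number of selling days per month is 7, under the 8 limit. But applying paragraph (k): (k) operates against (d): a current Tier 5 Approval is held. So (d) is unavailable.

No — exception (c) applies; Ona is not required to hold a vendor licence.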